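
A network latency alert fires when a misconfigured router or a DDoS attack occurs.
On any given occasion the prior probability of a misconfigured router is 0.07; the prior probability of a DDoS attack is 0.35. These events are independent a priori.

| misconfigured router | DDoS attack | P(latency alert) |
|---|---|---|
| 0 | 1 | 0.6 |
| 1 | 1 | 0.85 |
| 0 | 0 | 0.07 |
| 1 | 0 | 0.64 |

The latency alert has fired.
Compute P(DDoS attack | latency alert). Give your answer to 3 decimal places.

P(DDoS attack | latency alert) ≈ 0.752

By total probability over the 4 (misconfigured router, DDoS attack) configurations:
  P(latency alert) = 0.07×0.93×0.65 + 0.6×0.93×0.35 + 0.64×0.07×0.65 + 0.85×0.07×0.35
        = 0.042315 + 0.195300 + 0.029120 + 0.020825 = 0.287560
The terms with DDoS attack present sum to 0.216125, so
  P(DDoS attack | latency alert) = 0.216125 / 0.287560 ≈ 0.752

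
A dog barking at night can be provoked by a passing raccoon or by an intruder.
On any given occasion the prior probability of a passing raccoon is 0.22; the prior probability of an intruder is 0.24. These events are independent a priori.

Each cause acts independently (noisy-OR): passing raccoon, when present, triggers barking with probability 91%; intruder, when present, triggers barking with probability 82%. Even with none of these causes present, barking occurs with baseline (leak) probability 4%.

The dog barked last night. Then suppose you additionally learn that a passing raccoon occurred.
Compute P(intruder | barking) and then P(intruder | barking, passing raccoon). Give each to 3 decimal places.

Under noisy-OR, P(barking | causes) = 1 − (1−0.04)·∏(1−qᵢ) over the active causes.
P(barking) = 0.04×0.78×0.76 + 0.8272×0.78×0.24 + 0.9136×0.22×0.76 + 0.984448×0.22×0.24 = 0.023712 + 0.154852 + 0.152754 + 0.051979 = 0.383297
Restricting to configurations with intruder present: 0.154852 + 0.051979 = 0.206831.
Hence the posterior is 0.206831/0.383297 ≈ 0.540.

Now also conditioning on passing raccoon=true:
Enumerate both values of intruder and weight by the priors:
  P(barking | passing raccoon) = 0.9136×0.76 + 0.984448×0.24
        = 0.694336 + 0.236268 = 0.930604
Configurations with intruder contribute 0.236268, so
  P(intruder | barking, passing raccoon) = 0.236268 / 0.930604 ≈ 0.254
Conditioning on passing raccoon lowers the posterior on intruder: the classic explaining-away effect in a common-effect structure.

P(intruder | barking) ≈ 0.540; P(intruder | barking, passing raccoon) ≈ 0.254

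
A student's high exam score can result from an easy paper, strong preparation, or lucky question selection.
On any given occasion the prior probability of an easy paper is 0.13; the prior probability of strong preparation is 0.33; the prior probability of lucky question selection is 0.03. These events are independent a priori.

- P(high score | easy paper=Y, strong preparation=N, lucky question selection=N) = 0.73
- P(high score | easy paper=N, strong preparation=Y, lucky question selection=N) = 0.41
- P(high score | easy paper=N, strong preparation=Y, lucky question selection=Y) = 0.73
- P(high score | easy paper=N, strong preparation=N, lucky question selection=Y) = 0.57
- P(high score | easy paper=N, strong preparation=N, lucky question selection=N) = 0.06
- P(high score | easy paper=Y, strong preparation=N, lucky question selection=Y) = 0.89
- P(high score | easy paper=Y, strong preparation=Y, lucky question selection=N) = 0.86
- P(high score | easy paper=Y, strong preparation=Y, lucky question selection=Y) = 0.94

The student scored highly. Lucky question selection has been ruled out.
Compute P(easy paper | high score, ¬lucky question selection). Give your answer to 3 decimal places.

Weight on easy paper=true, given the evidence: 0.063583 + 0.036894 = 0.100477
Normalizer over all consistent configurations: 0.06*0.87*0.67 + 0.41*0.87*0.33 + 0.73*0.13*0.67 + 0.86*0.13*0.33 = 0.253162
P(easy paper | high score, ¬lucky question selection) = 0.100477/0.253162 ≈ 0.397

P(easy paper | high score, ¬lucky question selection) ≈ 0.397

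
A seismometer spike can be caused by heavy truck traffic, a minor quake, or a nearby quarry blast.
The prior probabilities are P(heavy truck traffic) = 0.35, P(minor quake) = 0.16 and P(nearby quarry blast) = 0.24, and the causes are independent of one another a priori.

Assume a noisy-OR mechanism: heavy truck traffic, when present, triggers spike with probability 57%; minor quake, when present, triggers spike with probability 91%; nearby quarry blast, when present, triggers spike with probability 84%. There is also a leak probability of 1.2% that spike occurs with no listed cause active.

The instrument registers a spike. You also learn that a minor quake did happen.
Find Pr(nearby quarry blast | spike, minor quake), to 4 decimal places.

Pr(nearby quarry blast | spike, minor quake) ≈ 0.2516

Under noisy-OR, P(spike | causes) = 1 − (1−0.012)·∏(1−qᵢ) over the active causes.
P(spike | minor quake) = 0.91108·0.65·0.76 + 0.985773·0.65·0.24 + 0.961764·0.35·0.76 + 0.993882·0.35·0.24 = 0.450074 + 0.153781 + 0.255829 + 0.083486 = 0.943170
Of this, 0.237267 comes from 0.153781 + 0.083486 (the nearby quarry blast=true cases).
Hence the posterior is 0.237267/0.943170 ≈ 0.2516.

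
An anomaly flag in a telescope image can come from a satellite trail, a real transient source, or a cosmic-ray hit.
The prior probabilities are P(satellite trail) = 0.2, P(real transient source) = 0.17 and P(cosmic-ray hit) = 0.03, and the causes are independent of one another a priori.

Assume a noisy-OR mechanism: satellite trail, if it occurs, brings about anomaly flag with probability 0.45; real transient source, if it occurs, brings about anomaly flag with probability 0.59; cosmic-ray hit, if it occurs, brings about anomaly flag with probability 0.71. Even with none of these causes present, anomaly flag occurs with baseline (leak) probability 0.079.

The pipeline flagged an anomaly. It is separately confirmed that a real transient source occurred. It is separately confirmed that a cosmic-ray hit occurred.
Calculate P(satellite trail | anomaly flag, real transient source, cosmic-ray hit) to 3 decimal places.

P(satellite trail | anomaly flag, real transient source, cosmic-ray hit) ≈ 0.209

Under noisy-OR, P(anomaly flag | causes) = 1 − (1−0.079)·∏(1−qᵢ) over the active causes.
Sum P(anomaly flag|·) weighted by the priors over both values of satellite trail:
  P(anomaly flag | real transient source, cosmic-ray hit) = 0.890493*0.8 + 0.939771*0.2
        = 0.712394 + 0.187954 = 0.900348
The terms with satellite trail present sum to 0.187954, so
  P(satellite trail | anomaly flag, real transient source, cosmic-ray hit) = 0.187954 / 0.900348 ≈ 0.209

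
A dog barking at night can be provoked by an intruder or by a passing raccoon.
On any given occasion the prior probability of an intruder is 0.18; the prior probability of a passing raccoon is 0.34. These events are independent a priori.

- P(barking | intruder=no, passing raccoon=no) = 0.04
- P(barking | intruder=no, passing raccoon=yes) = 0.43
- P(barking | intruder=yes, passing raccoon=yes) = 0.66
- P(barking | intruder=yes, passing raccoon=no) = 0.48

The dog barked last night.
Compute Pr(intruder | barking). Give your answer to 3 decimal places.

Numerator (weight on configurations with intruder): 0.057024 + 0.040392 = 0.097416
Denominator P(barking): 0.04*0.82*0.66 + 0.43*0.82*0.34 + 0.48*0.18*0.66 + 0.66*0.18*0.34 = 0.238948
P(intruder | barking) = 0.097416/0.238948 ≈ 0.408

Pr(intruder | barking) ≈ 0.408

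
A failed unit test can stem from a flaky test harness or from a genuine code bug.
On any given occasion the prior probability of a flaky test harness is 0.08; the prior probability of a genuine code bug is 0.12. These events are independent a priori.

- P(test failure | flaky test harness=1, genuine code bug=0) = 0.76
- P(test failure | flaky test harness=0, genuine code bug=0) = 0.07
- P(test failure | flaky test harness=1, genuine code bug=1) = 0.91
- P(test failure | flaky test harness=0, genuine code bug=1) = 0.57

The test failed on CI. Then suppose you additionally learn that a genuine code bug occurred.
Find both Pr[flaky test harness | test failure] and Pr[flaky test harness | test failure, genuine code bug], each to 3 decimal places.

Pr[flaky test harness | test failure] ≈ 0.342; Pr[flaky test harness | test failure, genuine code bug] ≈ 0.122

P(test failure) = 0.07*0.92*0.88 + 0.57*0.92*0.12 + 0.76*0.08*0.88 + 0.91*0.08*0.12 = 0.056672 + 0.062928 + 0.053504 + 0.008736 = 0.181840
Of this, 0.062240 comes from 0.053504 + 0.008736 (the flaky test harness=true cases).
So P(flaky test harness | test failure) = 0.062240/0.181840 ≈ 0.342.

Now condition on the additional information:
Numerator (weight on configurations with flaky test harness): 0.91·0.08 = 0.072800
The normalizing constant is 0.57·0.92 + 0.91·0.08 = 0.597200
P(flaky test harness | test failure, genuine code bug) = 0.072800/0.597200 ≈ 0.122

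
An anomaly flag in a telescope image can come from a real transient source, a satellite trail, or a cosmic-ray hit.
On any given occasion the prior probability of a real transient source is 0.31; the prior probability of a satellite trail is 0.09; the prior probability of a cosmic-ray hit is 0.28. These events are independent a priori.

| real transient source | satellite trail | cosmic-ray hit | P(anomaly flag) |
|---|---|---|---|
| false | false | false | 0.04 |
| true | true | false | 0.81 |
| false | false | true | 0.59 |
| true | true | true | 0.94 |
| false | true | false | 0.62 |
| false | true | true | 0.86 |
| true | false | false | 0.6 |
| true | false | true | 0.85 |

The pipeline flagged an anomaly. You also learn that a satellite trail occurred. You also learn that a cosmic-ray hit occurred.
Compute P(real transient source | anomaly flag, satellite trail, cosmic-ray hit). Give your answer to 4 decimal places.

P(real transient source | anomaly flag, satellite trail, cosmic-ray hit) ≈ 0.3293

P(anomaly flag | satellite trail, cosmic-ray hit) = 0.86*0.69 + 0.94*0.31 = 0.593400 + 0.291400 = 0.884800
Of this, 0.291400 comes from 0.94*0.31 (the real transient source=true cases).
P(real transient source | anomaly flag, satellite trail, cosmic-ray hit) = 0.291400 / 0.884800 ≈ 0.3293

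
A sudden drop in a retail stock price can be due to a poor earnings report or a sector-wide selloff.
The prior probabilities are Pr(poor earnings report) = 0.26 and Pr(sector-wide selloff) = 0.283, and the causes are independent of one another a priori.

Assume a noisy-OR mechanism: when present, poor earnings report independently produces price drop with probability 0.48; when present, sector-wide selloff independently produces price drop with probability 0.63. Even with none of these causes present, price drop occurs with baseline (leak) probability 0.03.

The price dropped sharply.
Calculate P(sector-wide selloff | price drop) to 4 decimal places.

P(sector-wide selloff | price drop) ≈ 0.6419

Under noisy-OR, P(price drop | causes) = 1 − (1−0.03)·∏(1−qᵢ) over the active causes.
Sum P(price drop|·) weighted by the priors over the 4 (poor earnings report, sector-wide selloff) configurations:
  P(price drop) = 0.03·0.74·0.717 + 0.6411·0.74·0.283 + 0.4956·0.26·0.717 + 0.813372·0.26·0.283
        = 0.015917 + 0.134259 + 0.092390 + 0.059848 = 0.302414
Configurations with sector-wide selloff contribute 0.194107, so
  P(sector-wide selloff | price drop) = 0.194107 / 0.302414 ≈ 0.6419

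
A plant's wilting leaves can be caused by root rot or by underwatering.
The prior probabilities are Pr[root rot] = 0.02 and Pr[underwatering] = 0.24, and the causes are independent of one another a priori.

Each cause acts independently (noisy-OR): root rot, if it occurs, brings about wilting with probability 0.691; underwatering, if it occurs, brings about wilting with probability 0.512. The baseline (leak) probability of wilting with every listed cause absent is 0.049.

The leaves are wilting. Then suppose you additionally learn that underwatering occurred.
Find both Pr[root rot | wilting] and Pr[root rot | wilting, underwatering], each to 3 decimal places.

Under noisy-OR, P(wilting | causes) = 1 − (1−0.049)·∏(1−qᵢ) over the active causes.
P(wilting) = 0.049*0.98*0.76 + 0.535912*0.98*0.24 + 0.706141*0.02*0.76 + 0.856597*0.02*0.24 = 0.036495 + 0.126047 + 0.010733 + 0.004112 = 0.177387
Of this, 0.014845 comes from 0.010733 + 0.004112 (the root rot=true cases).
So P(root rot | wilting) = 0.014845/0.177387 ≈ 0.084.

Now also conditioning on underwatering=true:
For the numerator, keep only root rot=true terms: 0.856597*0.02 = 0.017132
Denominator P(wilting | underwatering): 0.535912*0.98 + 0.856597*0.02 = 0.542326
P(root rot | wilting, underwatering) = 0.017132/0.542326 ≈ 0.032

Pr[root rot | wilting] ≈ 0.084; Pr[root rot | wilting, underwatering] ≈ 0.032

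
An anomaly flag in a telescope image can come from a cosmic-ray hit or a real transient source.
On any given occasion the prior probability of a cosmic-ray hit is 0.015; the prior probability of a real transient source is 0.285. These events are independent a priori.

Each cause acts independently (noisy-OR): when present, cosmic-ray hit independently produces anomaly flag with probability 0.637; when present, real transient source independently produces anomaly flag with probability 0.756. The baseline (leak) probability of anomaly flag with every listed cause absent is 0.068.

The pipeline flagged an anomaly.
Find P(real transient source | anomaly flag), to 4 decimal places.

P(real transient source | anomaly flag) ≈ 0.8006

Under noisy-OR, P(anomaly flag | causes) = 1 − (1−0.068)·∏(1−qᵢ) over the active causes.
Weight on real transient source=true, given the evidence: 0.216886 + 0.003922 = 0.220808
Normalizer over all consistent configurations: 0.068×0.985×0.715 + 0.772592×0.985×0.285 + 0.661684×0.015×0.715 + 0.917451×0.015×0.285 = 0.275796
P(real transient source | anomaly flag) = 0.220808/0.275796 ≈ 0.8006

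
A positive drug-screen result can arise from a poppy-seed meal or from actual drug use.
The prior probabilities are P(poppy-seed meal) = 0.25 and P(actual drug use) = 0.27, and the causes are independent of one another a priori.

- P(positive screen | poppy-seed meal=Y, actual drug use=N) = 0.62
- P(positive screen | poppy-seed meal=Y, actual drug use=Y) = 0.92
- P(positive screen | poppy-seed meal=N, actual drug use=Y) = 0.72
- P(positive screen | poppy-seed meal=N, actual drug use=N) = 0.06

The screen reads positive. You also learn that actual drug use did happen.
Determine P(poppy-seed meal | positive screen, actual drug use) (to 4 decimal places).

P(poppy-seed meal | positive screen, actual drug use) ≈ 0.2987

Sum P(positive screen|·) weighted by the priors over both values of poppy-seed meal:
  P(positive screen | actual drug use) = 0.72*0.75 + 0.92*0.25
        = 0.540000 + 0.230000 = 0.770000
Configurations with poppy-seed meal contribute 0.230000, so
  P(poppy-seed meal | positive screen, actual drug use) = 0.230000 / 0.770000 ≈ 0.2987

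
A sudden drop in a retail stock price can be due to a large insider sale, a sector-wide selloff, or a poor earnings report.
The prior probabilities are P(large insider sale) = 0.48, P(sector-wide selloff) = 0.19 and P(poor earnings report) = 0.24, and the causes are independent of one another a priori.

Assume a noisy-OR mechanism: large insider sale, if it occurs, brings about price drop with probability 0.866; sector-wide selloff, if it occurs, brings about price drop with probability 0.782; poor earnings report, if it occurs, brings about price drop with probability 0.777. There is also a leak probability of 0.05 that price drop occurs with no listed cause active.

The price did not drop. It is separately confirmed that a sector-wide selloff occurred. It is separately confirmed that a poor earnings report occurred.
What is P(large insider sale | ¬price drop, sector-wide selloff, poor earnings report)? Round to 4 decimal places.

Under noisy-OR, P(price drop | causes) = 1 − (1−0.05)·∏(1−qᵢ) over the active causes.
Enumerate both values of large insider sale and weight by the priors:
  P(¬price drop | sector-wide selloff, poor earnings report) = 0.046183*0.52 + 0.006189*0.48
        = 0.024015 + 0.002971 = 0.026986
Configurations with large insider sale contribute 0.002971, so
  P(large insider sale | ¬price drop, sector-wide selloff, poor earnings report) = 0.002971 / 0.026986 ≈ 0.1101

P(large insider sale | ¬price drop, sector-wide selloff, poor earnings report) ≈ 0.1101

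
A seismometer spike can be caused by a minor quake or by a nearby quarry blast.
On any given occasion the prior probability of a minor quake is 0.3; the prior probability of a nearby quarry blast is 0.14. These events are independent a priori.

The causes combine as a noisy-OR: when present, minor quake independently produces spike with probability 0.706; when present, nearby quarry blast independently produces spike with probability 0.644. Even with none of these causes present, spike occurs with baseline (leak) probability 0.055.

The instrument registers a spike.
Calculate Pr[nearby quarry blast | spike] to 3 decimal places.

Under noisy-OR, P(spike | causes) = 1 − (1−0.055)·∏(1−qᵢ) over the active causes.
For the numerator, keep only nearby quarry blast=true terms: 0.065031 + 0.037846 = 0.102877
Normalizer over all consistent configurations: 0.055*0.7*0.86 + 0.66358*0.7*0.14 + 0.72217*0.3*0.86 + 0.901093*0.3*0.14 = 0.322307
Posterior = 0.102877 / 0.322307 ≈ 0.319

Pr[nearby quarry blast | spike] ≈ 0.319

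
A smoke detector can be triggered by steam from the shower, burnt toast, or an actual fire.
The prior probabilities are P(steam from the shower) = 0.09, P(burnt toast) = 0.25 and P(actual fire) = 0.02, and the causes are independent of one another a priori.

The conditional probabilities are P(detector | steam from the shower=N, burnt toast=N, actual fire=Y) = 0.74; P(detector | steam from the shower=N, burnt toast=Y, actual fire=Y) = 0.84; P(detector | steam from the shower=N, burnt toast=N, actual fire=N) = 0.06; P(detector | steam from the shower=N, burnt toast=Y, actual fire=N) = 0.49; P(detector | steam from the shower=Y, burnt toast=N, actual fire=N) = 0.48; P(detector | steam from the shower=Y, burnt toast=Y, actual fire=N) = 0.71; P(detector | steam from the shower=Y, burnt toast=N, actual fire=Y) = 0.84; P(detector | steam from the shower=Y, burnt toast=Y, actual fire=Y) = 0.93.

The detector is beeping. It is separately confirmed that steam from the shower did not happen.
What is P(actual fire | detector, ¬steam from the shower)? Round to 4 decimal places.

P(detector | ¬steam from the shower) = 0.06×0.75×0.98 + 0.74×0.75×0.02 + 0.49×0.25×0.98 + 0.84×0.25×0.02 = 0.044100 + 0.011100 + 0.120050 + 0.004200 = 0.179450
Of this, 0.015300 comes from 0.011100 + 0.004200 (the actual fire=true cases).
So P(actual fire | detector, ¬steam from the shower) = 0.015300/0.179450 ≈ 0.0853.

P(actual fire | detector, ¬steam from the shower) ≈ 0.0853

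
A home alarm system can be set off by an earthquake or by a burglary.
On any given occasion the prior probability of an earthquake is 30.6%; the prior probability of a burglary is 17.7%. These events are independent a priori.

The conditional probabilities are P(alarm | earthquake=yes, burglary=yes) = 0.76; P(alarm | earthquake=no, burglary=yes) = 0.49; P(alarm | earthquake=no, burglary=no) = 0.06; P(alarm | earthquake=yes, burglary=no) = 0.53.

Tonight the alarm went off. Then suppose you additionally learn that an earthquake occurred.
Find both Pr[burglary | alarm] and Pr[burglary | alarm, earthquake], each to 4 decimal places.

P(alarm) = 0.06·0.694·0.823 + 0.49·0.694·0.177 + 0.53·0.306·0.823 + 0.76·0.306·0.177 = 0.034270 + 0.060191 + 0.133474 + 0.041163 = 0.269098
Of this, 0.101354 comes from 0.060191 + 0.041163 (the burglary=true cases).
P(burglary | alarm) = 0.101354 / 0.269098 ≈ 0.3766

Now also conditioning on earthquake=true:
P(alarm | earthquake) = 0.53·0.823 + 0.76·0.177 = 0.436190 + 0.134520 = 0.570710
The burglary-present share is 0.76·0.177 = 0.134520.
So P(burglary | alarm, earthquake) = 0.134520/0.570710 ≈ 0.2357.
— earthquake explains away the evidence for burglary.

Pr[burglary | alarm] ≈ 0.3766; Pr[burglary | alarm, earthquake] ≈ 0.2357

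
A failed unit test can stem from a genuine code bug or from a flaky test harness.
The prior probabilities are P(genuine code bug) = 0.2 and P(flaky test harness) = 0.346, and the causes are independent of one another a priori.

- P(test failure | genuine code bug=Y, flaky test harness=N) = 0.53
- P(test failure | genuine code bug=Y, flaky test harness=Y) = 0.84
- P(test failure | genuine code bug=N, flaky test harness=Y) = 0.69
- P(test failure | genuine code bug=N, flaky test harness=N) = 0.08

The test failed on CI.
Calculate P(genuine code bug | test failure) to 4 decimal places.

P(genuine code bug | test failure) ≈ 0.3537

Enumerate the 4 (genuine code bug, flaky test harness) configurations and weight by the priors:
  P(test failure) = 0.08×0.8×0.654 + 0.69×0.8×0.346 + 0.53×0.2×0.654 + 0.84×0.2×0.346
        = 0.041856 + 0.190992 + 0.069324 + 0.058128 = 0.360300
Configurations with genuine code bug contribute 0.127452, so
  P(genuine code bug | test failure) = 0.127452 / 0.360300 ≈ 0.3537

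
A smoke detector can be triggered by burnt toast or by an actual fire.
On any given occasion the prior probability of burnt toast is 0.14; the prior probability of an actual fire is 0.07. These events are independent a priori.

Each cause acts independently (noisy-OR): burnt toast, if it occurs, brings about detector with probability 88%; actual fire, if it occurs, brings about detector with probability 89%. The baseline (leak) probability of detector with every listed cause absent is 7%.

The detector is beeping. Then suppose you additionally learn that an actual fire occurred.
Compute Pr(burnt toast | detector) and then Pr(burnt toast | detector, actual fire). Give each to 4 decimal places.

Pr(burnt toast | detector) ≈ 0.5325; Pr(burnt toast | detector, actual fire) ≈ 0.1519

Under noisy-OR, P(detector | causes) = 1 − (1−0.07)·∏(1−qᵢ) over the active causes.
Numerator (weight on configurations with burnt toast): 0.115670 + 0.009680 = 0.125350
Normalizer over all consistent configurations: 0.07×0.86×0.93 + 0.8977×0.86×0.07 + 0.8884×0.14×0.93 + 0.987724×0.14×0.07 = 0.235378
P(burnt toast | detector) = 0.125350/0.235378 ≈ 0.5325

Now condition on the additional information:
By total probability over both values of burnt toast:
  P(detector | actual fire) = 0.8977×0.86 + 0.987724×0.14
        = 0.772022 + 0.138281 = 0.910303
The terms with burnt toast present sum to 0.138281, so
  P(burnt toast | detector, actual fire) = 0.138281 / 0.910303 ≈ 0.1519
— actual fire explains away the evidence for burnt toast.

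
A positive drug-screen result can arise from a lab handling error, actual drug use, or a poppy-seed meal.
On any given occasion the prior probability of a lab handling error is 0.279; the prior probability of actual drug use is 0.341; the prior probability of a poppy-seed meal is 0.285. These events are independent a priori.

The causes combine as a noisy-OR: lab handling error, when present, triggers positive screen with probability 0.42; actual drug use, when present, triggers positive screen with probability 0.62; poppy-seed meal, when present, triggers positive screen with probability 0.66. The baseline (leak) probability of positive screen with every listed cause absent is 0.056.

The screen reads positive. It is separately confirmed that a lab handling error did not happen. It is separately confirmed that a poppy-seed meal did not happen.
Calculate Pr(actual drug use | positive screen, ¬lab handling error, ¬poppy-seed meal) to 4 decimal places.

Under noisy-OR, P(positive screen | causes) = 1 − (1−0.056)·∏(1−qᵢ) over the active causes.
By total probability over both values of actual drug use:
  P(positive screen | ¬lab handling error, ¬poppy-seed meal) = 0.056·0.659 + 0.64128·0.341
        = 0.036904 + 0.218676 = 0.255580
Configurations with actual drug use contribute 0.218676, so
  P(actual drug use | positive screen, ¬lab handling error, ¬poppy-seed meal) = 0.218676 / 0.255580 ≈ 0.8556

Pr(actual drug use | positive screen, ¬lab handling error, ¬poppy-seed meal) ≈ 0.8556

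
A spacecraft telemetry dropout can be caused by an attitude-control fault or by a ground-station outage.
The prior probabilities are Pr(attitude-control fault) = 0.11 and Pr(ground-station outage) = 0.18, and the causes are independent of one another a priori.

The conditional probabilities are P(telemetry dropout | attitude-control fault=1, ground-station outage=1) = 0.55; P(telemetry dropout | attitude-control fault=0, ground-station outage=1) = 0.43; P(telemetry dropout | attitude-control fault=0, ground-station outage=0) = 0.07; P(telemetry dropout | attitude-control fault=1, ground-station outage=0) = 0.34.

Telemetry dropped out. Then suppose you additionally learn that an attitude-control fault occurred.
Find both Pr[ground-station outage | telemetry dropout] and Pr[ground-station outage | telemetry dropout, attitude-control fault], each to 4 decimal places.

P(telemetry dropout) = 0.07×0.89×0.82 + 0.43×0.89×0.18 + 0.34×0.11×0.82 + 0.55×0.11×0.18 = 0.051086 + 0.068886 + 0.030668 + 0.010890 = 0.161530
The ground-station outage-present share is 0.068886 + 0.010890 = 0.079776.
P(ground-station outage | telemetry dropout) = 0.079776 / 0.161530 ≈ 0.4939

With the extra evidence:
Sum P(telemetry dropout|·) weighted by the priors over both values of ground-station outage:
  P(telemetry dropout | attitude-control fault) = 0.34·0.82 + 0.55·0.18
        = 0.278800 + 0.099000 = 0.377800
The terms with ground-station outage present sum to 0.099000, so
  P(ground-station outage | telemetry dropout, attitude-control fault) = 0.099000 / 0.377800 ≈ 0.2620
This is intercausal reasoning (explaining away): once attitude-control fault accounts for the telemetry dropout, ground-station outage becomes less likely.

Pr[ground-station outage | telemetry dropout] ≈ 0.4939; Pr[ground-station outage | telemetry dropout, attitude-control fault] ≈ 0.2620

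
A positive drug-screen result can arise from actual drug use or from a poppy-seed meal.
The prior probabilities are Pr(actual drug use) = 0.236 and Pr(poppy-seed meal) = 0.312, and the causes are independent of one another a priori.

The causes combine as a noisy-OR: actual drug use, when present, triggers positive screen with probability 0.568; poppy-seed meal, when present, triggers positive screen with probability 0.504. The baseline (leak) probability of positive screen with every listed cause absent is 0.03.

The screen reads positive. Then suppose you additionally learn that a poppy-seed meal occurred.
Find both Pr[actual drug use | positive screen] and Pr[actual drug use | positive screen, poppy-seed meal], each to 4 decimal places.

Under noisy-OR, P(positive screen | causes) = 1 − (1−0.03)·∏(1−qᵢ) over the active causes.
Enumerate the 4 (actual drug use, poppy-seed meal) configurations and weight by the priors:
  P(positive screen) = 0.03*0.764*0.688 + 0.51888*0.764*0.312 + 0.58096*0.236*0.688 + 0.792156*0.236*0.312
        = 0.015769 + 0.123684 + 0.094329 + 0.058328 = 0.292110
The terms with actual drug use present sum to 0.152657, so
  P(actual drug use | positive screen) = 0.152657 / 0.292110 ≈ 0.5226

With the extra evidence:
By total probability over both values of actual drug use:
  P(positive screen | poppy-seed meal) = 0.51888·0.764 + 0.792156·0.236
        = 0.396424 + 0.186949 = 0.583373
Configurations with actual drug use contribute 0.186949, so
  P(actual drug use | positive screen, poppy-seed meal) = 0.186949 / 0.583373 ≈ 0.3205
— poppy-seed meal explains away the evidence for actual drug use.

Pr[actual drug use | positive screen] ≈ 0.5226; Pr[actual drug use | positive screen, poppy-seed meal] ≈ 0.3205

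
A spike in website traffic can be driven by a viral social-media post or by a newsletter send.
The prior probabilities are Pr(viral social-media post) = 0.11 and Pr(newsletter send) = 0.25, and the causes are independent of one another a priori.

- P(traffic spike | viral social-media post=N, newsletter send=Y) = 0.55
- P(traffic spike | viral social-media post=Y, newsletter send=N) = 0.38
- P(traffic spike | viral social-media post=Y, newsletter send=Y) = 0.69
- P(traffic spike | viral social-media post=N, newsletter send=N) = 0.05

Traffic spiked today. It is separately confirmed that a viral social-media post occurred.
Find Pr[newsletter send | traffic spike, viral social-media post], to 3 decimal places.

By total probability over both values of newsletter send:
  P(traffic spike | viral social-media post) = 0.38×0.75 + 0.69×0.25
        = 0.285000 + 0.172500 = 0.457500
Configurations with newsletter send contribute 0.172500, so
  P(newsletter send | traffic spike, viral social-media post) = 0.172500 / 0.457500 ≈ 0.377

Pr[newsletter send | traffic spike, viral social-media post] ≈ 0.377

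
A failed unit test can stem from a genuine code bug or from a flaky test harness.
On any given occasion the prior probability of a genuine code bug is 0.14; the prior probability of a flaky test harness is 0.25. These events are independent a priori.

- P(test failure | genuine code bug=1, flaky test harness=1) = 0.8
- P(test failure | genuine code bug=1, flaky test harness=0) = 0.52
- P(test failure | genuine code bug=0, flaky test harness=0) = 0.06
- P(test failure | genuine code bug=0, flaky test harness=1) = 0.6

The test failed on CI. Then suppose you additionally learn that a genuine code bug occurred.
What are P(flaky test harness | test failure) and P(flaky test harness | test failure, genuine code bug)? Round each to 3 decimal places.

P(flaky test harness | test failure) ≈ 0.627; P(flaky test harness | test failure, genuine code bug) ≈ 0.339

P(test failure) = 0.06·0.86·0.75 + 0.6·0.86·0.25 + 0.52·0.14·0.75 + 0.8·0.14·0.25 = 0.038700 + 0.129000 + 0.054600 + 0.028000 = 0.250300
Of this, 0.157000 comes from 0.129000 + 0.028000 (the flaky test harness=true cases).
P(flaky test harness | test failure) = 0.157000 / 0.250300 ≈ 0.627

Now also conditioning on genuine code bug=true:
Numerator (weight on configurations with flaky test harness): 0.8·0.25 = 0.200000
Denominator P(test failure | genuine code bug): 0.52·0.75 + 0.8·0.25 = 0.590000
Posterior = 0.200000 / 0.590000 ≈ 0.339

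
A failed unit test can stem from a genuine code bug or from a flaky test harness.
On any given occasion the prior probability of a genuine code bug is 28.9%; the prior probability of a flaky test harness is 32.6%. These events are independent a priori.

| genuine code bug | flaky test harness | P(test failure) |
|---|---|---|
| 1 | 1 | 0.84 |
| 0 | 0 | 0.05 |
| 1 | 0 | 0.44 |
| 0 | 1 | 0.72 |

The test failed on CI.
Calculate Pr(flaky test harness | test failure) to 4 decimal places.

Pr(flaky test harness | test failure) ≈ 0.6917

P(test failure) = 0.05·0.711·0.674 + 0.72·0.711·0.326 + 0.44·0.289·0.674 + 0.84·0.289·0.326 = 0.023961 + 0.166886 + 0.085706 + 0.079140 = 0.355693
The flaky test harness-present share is 0.166886 + 0.079140 = 0.246026.
P(flaky test harness | test failure) = 0.246026 / 0.355693 ≈ 0.6917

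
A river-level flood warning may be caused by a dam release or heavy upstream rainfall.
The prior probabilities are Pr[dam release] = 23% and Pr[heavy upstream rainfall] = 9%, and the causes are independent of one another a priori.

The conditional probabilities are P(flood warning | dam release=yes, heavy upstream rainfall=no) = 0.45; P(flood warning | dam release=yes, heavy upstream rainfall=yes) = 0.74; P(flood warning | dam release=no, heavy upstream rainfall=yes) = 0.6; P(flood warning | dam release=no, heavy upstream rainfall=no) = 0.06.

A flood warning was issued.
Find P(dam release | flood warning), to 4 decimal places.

P(dam release | flood warning) ≈ 0.5670

For the numerator, keep only dam release=true terms: 0.094185 + 0.015318 = 0.109503
Normalizer over all consistent configurations: 0.06×0.77×0.91 + 0.6×0.77×0.09 + 0.45×0.23×0.91 + 0.74×0.23×0.09 = 0.193125
P(dam release | flood warning) = 0.109503/0.193125 ≈ 0.5670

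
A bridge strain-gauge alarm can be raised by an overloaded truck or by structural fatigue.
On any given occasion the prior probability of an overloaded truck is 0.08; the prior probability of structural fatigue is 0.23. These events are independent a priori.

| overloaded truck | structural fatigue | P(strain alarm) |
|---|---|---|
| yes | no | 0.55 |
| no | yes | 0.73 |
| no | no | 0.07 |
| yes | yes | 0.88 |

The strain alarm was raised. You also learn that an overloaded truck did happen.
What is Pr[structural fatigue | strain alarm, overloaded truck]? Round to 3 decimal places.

Enumerate both values of structural fatigue and weight by the priors:
  P(strain alarm | overloaded truck) = 0.55×0.77 + 0.88×0.23
        = 0.423500 + 0.202400 = 0.625900
Configurations with structural fatigue contribute 0.202400, so
  P(structural fatigue | strain alarm, overloaded truck) = 0.202400 / 0.625900 ≈ 0.323

Pr[structural fatigue | strain alarm, overloaded truck] ≈ 0.323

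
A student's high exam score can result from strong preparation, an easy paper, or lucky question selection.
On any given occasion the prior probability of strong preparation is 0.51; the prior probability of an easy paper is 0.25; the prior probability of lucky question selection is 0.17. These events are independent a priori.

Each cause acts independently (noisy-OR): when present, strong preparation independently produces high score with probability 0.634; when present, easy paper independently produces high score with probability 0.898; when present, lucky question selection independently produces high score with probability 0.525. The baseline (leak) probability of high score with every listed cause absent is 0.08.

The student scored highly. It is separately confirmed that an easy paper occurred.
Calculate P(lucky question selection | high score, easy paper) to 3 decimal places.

P(lucky question selection | high score, easy paper) ≈ 0.175

Under noisy-OR, P(high score | causes) = 1 − (1−0.08)·∏(1−qᵢ) over the active causes.
Sum P(high score|·) weighted by the priors over the 4 (strong preparation, lucky question selection) configurations:
  P(high score | easy paper) = 0.90616·0.49·0.83 + 0.955426·0.49·0.17 + 0.965655·0.51·0.83 + 0.983686·0.51·0.17
        = 0.368535 + 0.079587 + 0.408762 + 0.085286 = 0.942170
The terms with lucky question selection present sum to 0.164873, so
  P(lucky question selection | high score, easy paper) = 0.164873 / 0.942170 ≈ 0.175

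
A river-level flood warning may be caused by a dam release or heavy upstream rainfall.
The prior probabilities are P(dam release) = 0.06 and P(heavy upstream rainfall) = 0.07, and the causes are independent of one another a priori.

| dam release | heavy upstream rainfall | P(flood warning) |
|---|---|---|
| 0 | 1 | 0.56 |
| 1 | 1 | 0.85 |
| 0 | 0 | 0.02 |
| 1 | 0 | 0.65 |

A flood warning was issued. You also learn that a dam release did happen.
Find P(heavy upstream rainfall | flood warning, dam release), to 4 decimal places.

P(heavy upstream rainfall | flood warning, dam release) ≈ 0.0896

P(flood warning | dam release) = 0.65·0.93 + 0.85·0.07 = 0.604500 + 0.059500 = 0.664000
Restricting to configurations with heavy upstream rainfall present: 0.85·0.07 = 0.059500.
P(heavy upstream rainfall | flood warning, dam release) = 0.059500 / 0.664000 ≈ 0.0896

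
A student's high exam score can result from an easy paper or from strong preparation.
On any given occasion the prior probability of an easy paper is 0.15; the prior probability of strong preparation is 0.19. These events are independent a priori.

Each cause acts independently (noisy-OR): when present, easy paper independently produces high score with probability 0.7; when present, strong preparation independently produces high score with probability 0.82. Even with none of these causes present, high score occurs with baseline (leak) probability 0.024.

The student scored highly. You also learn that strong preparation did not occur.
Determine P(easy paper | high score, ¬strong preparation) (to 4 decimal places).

P(easy paper | high score, ¬strong preparation) ≈ 0.8387

Under noisy-OR, P(high score | causes) = 1 − (1−0.024)·∏(1−qᵢ) over the active causes.
For the numerator, keep only easy paper=true terms: 0.7072·0.15 = 0.106080
Denominator P(high score | ¬strong preparation): 0.024·0.85 + 0.7072·0.15 = 0.126480
Posterior = 0.106080 / 0.126480 ≈ 0.8387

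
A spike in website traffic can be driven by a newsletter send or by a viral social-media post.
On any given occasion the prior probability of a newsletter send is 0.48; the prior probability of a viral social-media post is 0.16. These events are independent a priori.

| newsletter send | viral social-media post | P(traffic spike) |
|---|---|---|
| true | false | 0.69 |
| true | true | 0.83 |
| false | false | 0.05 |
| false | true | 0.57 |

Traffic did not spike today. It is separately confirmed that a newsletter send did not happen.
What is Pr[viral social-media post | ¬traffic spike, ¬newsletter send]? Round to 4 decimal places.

Numerator (weight on configurations with viral social-media post): 0.43·0.16 = 0.068800
Denominator P(¬traffic spike | ¬newsletter send): 0.95·0.84 + 0.43·0.16 = 0.866800
P(viral social-media post | ¬traffic spike, ¬newsletter send) = 0.068800/0.866800 ≈ 0.0794

Pr[viral social-media post | ¬traffic spike, ¬newsletter send] ≈ 0.0794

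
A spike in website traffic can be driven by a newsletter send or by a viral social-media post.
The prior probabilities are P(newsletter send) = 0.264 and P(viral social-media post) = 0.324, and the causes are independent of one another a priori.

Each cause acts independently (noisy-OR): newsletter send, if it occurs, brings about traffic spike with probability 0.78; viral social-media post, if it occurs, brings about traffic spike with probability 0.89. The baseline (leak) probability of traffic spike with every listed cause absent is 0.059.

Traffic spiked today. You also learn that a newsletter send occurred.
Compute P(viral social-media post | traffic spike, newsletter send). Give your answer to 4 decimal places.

Under noisy-OR, P(traffic spike | causes) = 1 − (1−0.059)·∏(1−qᵢ) over the active causes.
By total probability over both values of viral social-media post:
  P(traffic spike | newsletter send) = 0.79298×0.676 + 0.977228×0.324
        = 0.536054 + 0.316622 = 0.852676
Configurations with viral social-media post contribute 0.316622, so
  P(viral social-media post | traffic spike, newsletter send) = 0.316622 / 0.852676 ≈ 0.3713

P(viral social-media post | traffic spike, newsletter send) ≈ 0.3713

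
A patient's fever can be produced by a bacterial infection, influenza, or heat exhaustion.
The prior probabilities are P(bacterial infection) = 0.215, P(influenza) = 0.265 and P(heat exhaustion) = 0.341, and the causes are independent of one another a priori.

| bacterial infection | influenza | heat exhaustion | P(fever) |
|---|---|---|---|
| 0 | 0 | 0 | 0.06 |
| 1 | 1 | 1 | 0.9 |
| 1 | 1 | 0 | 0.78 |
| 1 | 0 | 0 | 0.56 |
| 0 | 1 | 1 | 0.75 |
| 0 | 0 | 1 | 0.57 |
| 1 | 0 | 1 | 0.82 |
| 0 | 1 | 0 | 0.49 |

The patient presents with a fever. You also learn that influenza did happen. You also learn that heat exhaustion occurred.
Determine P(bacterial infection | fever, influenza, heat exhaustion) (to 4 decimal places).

P(bacterial infection | fever, influenza, heat exhaustion) ≈ 0.2474

P(fever | influenza, heat exhaustion) = 0.75·0.785 + 0.9·0.215 = 0.588750 + 0.193500 = 0.782250
Of this, 0.193500 comes from 0.9·0.215 (the bacterial infection=true cases).
So P(bacterial infection | fever, influenza, heat exhaustion) = 0.193500/0.782250 ≈ 0.2474.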